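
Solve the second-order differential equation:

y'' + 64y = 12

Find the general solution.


Homogeneous part: r² + 64 = 0 ⇒ r = ±8i, so y_h = C₁cos(8x) + C₂sin(8x).
Try constant y_p = A; plug in: 64A = 12 ⇒ A = 3/16.
General solution: y = C₁cos(8x) + C₂sin(8x) + 3/16.


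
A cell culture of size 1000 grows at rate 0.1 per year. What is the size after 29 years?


The ODE dP/dt = 0.1P has solution P(t) = P(0)e^(0.1t).
Substitute P(0) = 1000 and t = 29: P(29) = 1000 e^(2.90) ≈ 18174.


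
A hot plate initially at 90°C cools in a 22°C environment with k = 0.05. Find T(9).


Newton's law: dT/dt = -k(T - T_a) has solution T(t) = T_a + (T₀ - T_a)e^(-kt).
Plug in T_a = 22, T₀ = 90, k = 0.05, t = 9: T(9) = 22 + (68)e^(-0.45) ≈ 65.4°C.


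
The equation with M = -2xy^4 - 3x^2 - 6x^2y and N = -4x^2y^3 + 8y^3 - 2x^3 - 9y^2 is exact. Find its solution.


Check exactness: ∂M/∂y = -8xy^3 - 6x^2 and ∂N/∂x = -8xy^3 - 6x^2; equal, so the equation is exact.
Integrate M with respect to x (treating y as constant): ∫M dx = -x^2y^4 - x^3 - 2x^3y + h(y).
Differentiate w.r.t. y and set equal to N: the x-dependent terms already match, leaving h'(y) = 8y^3 - 9y^2. Integrate: h(y) = 2y^4 - 3y^3.
So F(x,y) = -x^2y^4 - x^3 + 2y^4 - 2x^3y - 3y^3.
General solution: -x^2y^4 - x^3 + 2y^4 - 2x^3y - 3y^3 = C.


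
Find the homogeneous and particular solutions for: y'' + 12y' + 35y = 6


Characteristic roots of r² + 12r + 35 = 0 are -7, -5.
y_h = C₁e^(-7x) + C₂e^(-5x).
Constant forcing; try y_p = A. Then 35A = 6 ⇒ A = 6/35.
General solution: y = C₁e^(-7x) + C₂e^(-5x) + 6/35.


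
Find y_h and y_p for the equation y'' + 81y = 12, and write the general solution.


Homogeneous part: r² + 81 = 0 ⇒ r = ±9i, so y_h = C₁cos(9x) + C₂sin(9x).
Try constant y_p = A; plug in: 81A = 12 ⇒ A = 4/27.
General solution: y = C₁cos(9x) + C₂sin(9x) + 4/27.


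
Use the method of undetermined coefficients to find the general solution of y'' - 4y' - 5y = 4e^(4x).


Characteristic roots of r² - 4r - 5 = 0 are -1, 5.
y_h = C₁e^(-x) + C₂e^(5x).
Forcing exponent 4 is not a characteristic root; try y_p = Ae^(4x).
Substitute: A·(16 + (-4)·4 + (-5)) = A·-5 = 4, so A = -4/5.
General solution: y = C₁e^(-x) + C₂e^(5x) - (4/5)e^(4x).


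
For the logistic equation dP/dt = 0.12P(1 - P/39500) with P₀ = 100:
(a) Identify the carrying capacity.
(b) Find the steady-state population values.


Logistic ODE dP/dt = 0.12P(1 - P/39500) has equilibria where dP/dt = 0, i.e. P = 0 or P = 39500.
The coefficient (1 - P/K) = 0 when P = K, identifying K = 39500 as the carrying capacity.
(a) K = 39500; (b) equilibria P = 0 and P = 39500.


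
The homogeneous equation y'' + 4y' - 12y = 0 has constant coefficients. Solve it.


Characteristic equation: r² + 4r - 12 = 0.
Factor: (r + 6)(r - 2) = 0 ⇒ r = -6, 2 (distinct real).
General solution: y = C₁e^(-6x) + C₂e^(2x).


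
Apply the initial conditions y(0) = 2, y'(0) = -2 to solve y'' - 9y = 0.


Characteristic roots of r² - 9 = 0 are -3, 3.
General solution y = c₁ e^(-3x) + c₂ e^(3x).
Apply y(0) = 2: c₁ + c₂ = 2. Apply y'(0) = -2: -3 c₁ + 3 c₂ = -2.
Solve: c₁ = 4/3, c₂ = 2/3.
Particular solution: y = (4/3)e^(-3x) + (2/3)e^(3x).


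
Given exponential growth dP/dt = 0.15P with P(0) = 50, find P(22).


The ODE dP/dt = 0.15P has solution P(t) = P(0)e^(0.15t).
Substitute P(0) = 50 and t = 22: P(22) = 50 e^(3.30) ≈ 1356.


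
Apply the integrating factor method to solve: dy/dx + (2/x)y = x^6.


P(x) = 2/x ⇒ μ = x^2.
(x^2 y)' = x^2·x^6 = x^8.
Integrate: x^2 y = x^9/(9) + C.
Solve for y: y = (1/9)x^7 + C/x^2.


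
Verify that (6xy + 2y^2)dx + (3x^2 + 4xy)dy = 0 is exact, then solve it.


Check exactness: ∂M/∂y = 6x + 4y and ∂N/∂x = 6x + 4y; equal, so the equation is exact.
Integrate M with respect to x (treating y as constant): ∫M dx = 3x^2y + 2xy^2 + h(y).
Differentiate w.r.t. y and set equal to N: all terms match, so h'(y) = 0 and h is a constant absorbed into C.
General solution: 3x^2y + 2xy^2 = C.


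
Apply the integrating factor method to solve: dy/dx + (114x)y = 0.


P(x) = 114x ⇒ μ = e^(57x²).
Q(x) = 0 so μ y is constant: y = Ce^(-57x²).


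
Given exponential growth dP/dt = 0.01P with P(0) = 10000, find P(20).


The ODE dP/dt = 0.01P has solution P(t) = P(0)e^(0.01t).
Substitute P(0) = 10000 and t = 20: P(20) = 10000 e^(0.20) ≈ 12214.


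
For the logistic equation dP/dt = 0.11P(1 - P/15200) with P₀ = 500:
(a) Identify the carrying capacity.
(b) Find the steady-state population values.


Logistic ODE dP/dt = 0.11P(1 - P/15200) has equilibria where dP/dt = 0, i.e. P = 0 or P = 15200.
The coefficient (1 - P/K) = 0 when P = K, identifying K = 15200 as the carrying capacity.
(a) K = 15200; (b) equilibria P = 0 and P = 15200.


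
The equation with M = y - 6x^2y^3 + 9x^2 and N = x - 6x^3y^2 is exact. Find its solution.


Check exactness: ∂M/∂y = 1 - 18x^2y^2 and ∂N/∂x = 1 - 18x^2y^2; equal, so the equation is exact.
Integrate M with respect to x (treating y as constant): ∫M dx = xy - 2x^3y^3 + 3x^3 + h(y).
Differentiate w.r.t. y and set equal to N: all terms match, so h'(y) = 0 and h is a constant absorbed into C.
General solution: xy - 2x^3y^3 + 3x^3 = C.


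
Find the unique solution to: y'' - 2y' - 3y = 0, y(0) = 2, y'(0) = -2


Characteristic roots of r² - 2r - 3 = 0 are 3, -1.
General solution y = c₁ e^(3x) + c₂ e^(-x).
Apply y(0) = 2: c₁ + c₂ = 2. Apply y'(0) = -2: 3 c₁ - 1 c₂ = -2.
Solve: c₁ = 0, c₂ = 2.
Particular solution: y = 0e^(3x) + 2e^(-x).


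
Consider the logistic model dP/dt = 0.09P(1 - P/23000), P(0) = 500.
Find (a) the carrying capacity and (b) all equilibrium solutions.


Logistic ODE dP/dt = 0.09P(1 - P/23000) has equilibria where dP/dt = 0, i.e. P = 0 or P = 23000.
The coefficient (1 - P/K) = 0 when P = K, identifying K = 23000 as the carrying capacity.
(a) K = 23000; (b) equilibria P = 0 and P = 23000.


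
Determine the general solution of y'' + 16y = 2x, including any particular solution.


Homogeneous: r² + 16 = 0 ⇒ r = ±4i, y_h = C₁cos(4x) + C₂sin(4x).
Polynomial forcing; try y_p = Ax + B. Then y_p'' + 16 y_p = 16(Ax + B) = 2x, so B = 0 and A = 1/8.
General solution: y = C₁cos(4x) + C₂sin(4x) + (1/8)x.


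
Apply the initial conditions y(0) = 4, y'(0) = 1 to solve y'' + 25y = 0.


Characteristic roots of r² + 25 = 0 are ±5i, so y = C₁cos(5x) + C₂sin(5x).
Apply y(0) = 4: C₁ = 4. Differentiate and apply y'(0) = 1: 5·C₂ = 1, so C₂ = 1/5.
Particular solution: y = 4cos(5x) + (1/5)sin(5x).


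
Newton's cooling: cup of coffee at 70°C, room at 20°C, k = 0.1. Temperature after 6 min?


Newton's law: dT/dt = -k(T - T_a) has solution T(t) = T_a + (T₀ - T_a)e^(-kt).
Plug in T_a = 20, T₀ = 70, k = 0.1, t = 6: T(6) = 20 + (50)e^(-0.60) ≈ 47.4°C.


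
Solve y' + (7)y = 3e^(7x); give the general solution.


P(x) = 7 ⇒ μ = e^(7x).
(μ y)' = 3e^(14x) ⇒ μ y = (3/14)e^(14x) + C.
Divide by μ: y = (3/14)e^(7x) + Ce^(-7x).


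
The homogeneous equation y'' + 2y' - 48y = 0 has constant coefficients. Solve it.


Characteristic equation: r² + 2r - 48 = 0.
Factor: (r + 8)(r - 6) = 0 ⇒ r = -8, 6 (distinct real).
General solution: y = C₁e^(-8x) + C₂e^(6x).


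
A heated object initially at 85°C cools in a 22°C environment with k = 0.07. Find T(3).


Newton's law: dT/dt = -k(T - T_a) has solution T(t) = T_a + (T₀ - T_a)e^(-kt).
Plug in T_a = 22, T₀ = 85, k = 0.07, t = 3: T(3) = 22 + (63)e^(-0.21) ≈ 73.1°C.


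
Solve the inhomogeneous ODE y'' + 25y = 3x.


Homogeneous: r² + 25 = 0 ⇒ r = ±5i, y_h = C₁cos(5x) + C₂sin(5x).
Polynomial forcing; try y_p = Ax + B. Then y_p'' + 25 y_p = 25(Ax + B) = 3x, so B = 0 and A = 3/25.
General solution: y = C₁cos(5x) + C₂sin(5x) + (3/25)x.


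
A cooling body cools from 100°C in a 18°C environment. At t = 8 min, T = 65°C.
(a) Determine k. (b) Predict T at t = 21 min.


Newton's law: T(t) = T_a + (T₀ - T_a)e^(-kt).
(a) Use T(8) = 65: (65 - 18)/(100 - 18) = e^(-k·8), so k = -ln(0.573)/8 ≈ 0.0696.
(b) Apply k to t = 21: T(21) = 18 + (82)e^(-1.461) ≈ 37.0°C.


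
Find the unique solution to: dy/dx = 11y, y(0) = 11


General solution of y' = 11y is y = Ce^(11x).
Apply y(0) = 11: C = 11.
Particular solution: y = 11e^(11x).


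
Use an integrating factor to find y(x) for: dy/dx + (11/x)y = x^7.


P(x) = 11/x ⇒ μ = x^11.
(x^11 y)' = x^18 ⇒ x^11 y = x^19/(19) + C.
Solve for y: y = (1/19)x^8 + C/x^11.


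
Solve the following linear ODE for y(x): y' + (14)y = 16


P(x) = 14, Q(x) = 16; integrating factor μ = e^(14x).
(μ y)' = 16e^(14x) ⇒ μ y = (8/7)e^(14x) + C.
Divide by μ: y = 8/7 + Ce^(-14x).


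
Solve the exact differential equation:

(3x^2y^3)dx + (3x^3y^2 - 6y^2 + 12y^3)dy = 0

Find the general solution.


Check exactness: ∂M/∂y = 9x^2y^2 and ∂N/∂x = 9x^2y^2; equal, so the equation is exact.
Integrate M with respect to x (treating y as constant): ∫M dx = x^3y^3 + h(y).
Differentiate w.r.t. y and set equal to N: the x-dependent terms already match, leaving h'(y) = -6y^2 + 12y^3. Integrate: h(y) = -2y^3 + 3y^4.
So F(x,y) = x^3y^3 - 2y^3 + 3y^4.
General solution: x^3y^3 - 2y^3 + 3y^4 = C.


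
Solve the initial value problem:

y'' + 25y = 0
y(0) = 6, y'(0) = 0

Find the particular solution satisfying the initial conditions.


Characteristic roots of r² + 25 = 0 are ±5i, so y = C₁cos(5x) + C₂sin(5x).
Apply y(0) = 6: C₁ = 6. Differentiate and apply y'(0) = 0: 5·C₂ = 0, so C₂ = 0.
Particular solution: y = 6cos(5x).


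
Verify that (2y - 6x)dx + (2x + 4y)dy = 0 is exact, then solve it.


Check exactness: ∂M/∂y = 2 and ∂N/∂x = 2; equal, so the equation is exact.
Integrate M with respect to x (treating y as constant): ∫M dx = 2xy - 3x^2 + h(y).
Differentiate w.r.t. y and set equal to N: the x-dependent terms already match, leaving h'(y) = 4y. Integrate: h(y) = 2y^2.
So F(x,y) = 2xy - 3x^2 + 2y^2.
General solution: 2xy - 3x^2 + 2y^2 = C.


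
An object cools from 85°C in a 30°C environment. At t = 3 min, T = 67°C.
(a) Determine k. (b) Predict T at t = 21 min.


Newton's law: T(t) = T_a + (T₀ - T_a)e^(-kt).
(a) Use T(3) = 67: (67 - 30)/(85 - 30) = e^(-k·3), so k = -ln(0.673)/3 ≈ 0.1321.
(b) Apply k to t = 21: T(21) = 30 + (55)e^(-2.775) ≈ 33.4°C.


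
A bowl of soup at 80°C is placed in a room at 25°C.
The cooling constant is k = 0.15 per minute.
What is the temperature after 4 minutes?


Newton's law: dT/dt = -k(T - T_a) has solution T(t) = T_a + (T₀ - T_a)e^(-kt).
Plug in T_a = 25, T₀ = 80, k = 0.15, t = 4: T(4) = 25 + (55)e^(-0.60) ≈ 55.2°C.


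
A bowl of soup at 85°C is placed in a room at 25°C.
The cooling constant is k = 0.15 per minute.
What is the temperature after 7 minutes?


Newton's law: dT/dt = -k(T - T_a) has solution T(t) = T_a + (T₀ - T_a)e^(-kt).
Plug in T_a = 25, T₀ = 85, k = 0.15, t = 7: T(7) = 25 + (60)e^(-1.05) ≈ 46.0°C.


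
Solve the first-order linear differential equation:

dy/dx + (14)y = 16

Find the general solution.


P(x) = 14, Q(x) = 16; integrating factor μ = e^(14x).
(μ y)' = 16e^(14x) ⇒ μ y = (8/7)e^(14x) + C.
Divide by μ: y = 8/7 + Ce^(-14x).


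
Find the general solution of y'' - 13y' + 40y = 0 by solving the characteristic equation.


Characteristic equation: r² - 13r + 40 = 0.
Factor: (r - 8)(r - 5) = 0 ⇒ r = 8, 5 (distinct real).
General solution: y = C₁e^(8x) + C₂e^(5x).


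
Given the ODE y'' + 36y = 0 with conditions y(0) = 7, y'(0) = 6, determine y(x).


Characteristic roots of r² + 36 = 0 are ±6i, so y = C₁cos(6x) + C₂sin(6x).
Apply y(0) = 7: C₁ = 7. Differentiate and apply y'(0) = 6: 6·C₂ = 6, so C₂ = 1.
Particular solution: y = 7cos(6x) + sin(6x).


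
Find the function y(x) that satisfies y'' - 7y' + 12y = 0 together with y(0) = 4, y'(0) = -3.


Characteristic roots of r² - 7r + 12 = 0 are 4, 3.
General solution y = c₁ e^(4x) + c₂ e^(3x).
Apply y(0) = 4: c₁ + c₂ = 4. Apply y'(0) = -3: 4 c₁ + 3 c₂ = -3.
Solve: c₁ = -15, c₂ = 19.
Particular solution: y = -15e^(4x) + 19e^(3x).


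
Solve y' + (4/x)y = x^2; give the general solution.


P(x) = 4/x ⇒ μ = x^4.
(x^4 y)' = x^6 ⇒ x^4 y = x^7/(7) + C.
Solve for y: y = (1/7)x^3 + C/x^4.


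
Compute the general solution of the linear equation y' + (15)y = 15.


P(x) = 15, Q(x) = 15; integrating factor μ = e^(15x).
(μ y)' = 15e^(15x) ⇒ μ y = e^(15x) + C.
Divide by μ: y = 1 + Ce^(-15x).


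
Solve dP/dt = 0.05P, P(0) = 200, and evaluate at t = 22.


The ODE dP/dt = 0.05P has solution P(t) = P(0)e^(0.05t).
Substitute P(0) = 200 and t = 22: P(22) = 200 e^(1.10) ≈ 601.


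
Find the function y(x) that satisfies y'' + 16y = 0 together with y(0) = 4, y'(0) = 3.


Characteristic roots of r² + 16 = 0 are ±4i, so y = C₁cos(4x) + C₂sin(4x).
Apply y(0) = 4: C₁ = 4. Differentiate and apply y'(0) = 3: 4·C₂ = 3, so C₂ = 3/4.
Particular solution: y = 4cos(4x) + (3/4)sin(4x).


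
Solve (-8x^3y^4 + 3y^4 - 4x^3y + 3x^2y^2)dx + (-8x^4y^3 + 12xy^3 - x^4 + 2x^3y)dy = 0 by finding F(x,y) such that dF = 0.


Check exactness: ∂M/∂y = -32x^3y^3 + 12y^3 - 4x^3 + 6x^2y and ∂N/∂x = -32x^3y^3 + 12y^3 - 4x^3 + 6x^2y; equal, so the equation is exact.
Integrate M with respect to x (treating y as constant): ∫M dx = -2x^4y^4 + 3xy^4 - x^4y + x^3y^2 + h(y).
Differentiate w.r.t. y and set equal to N: all terms match, so h'(y) = 0 and h is a constant absorbed into C.
General solution: -2x^4y^4 + 3xy^4 - x^4y + x^3y^2 = C.


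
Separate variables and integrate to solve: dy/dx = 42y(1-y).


Separate: dy/[y(1-y)] = 42 dx.
Partial fractions: 1/[y(1-y)] = 1/y + 1/(1-y).
Integrate: ln|y/(1-y)| = 42x + C₀.
Solve for y: y = 1/(1 + Ce^(-42x)).


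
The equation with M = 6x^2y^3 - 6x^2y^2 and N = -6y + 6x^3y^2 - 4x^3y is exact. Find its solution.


Check exactness: ∂M/∂y = 18x^2y^2 - 12x^2y and ∂N/∂x = 18x^2y^2 - 12x^2y; equal, so the equation is exact.
Integrate M with respect to x (treating y as constant): ∫M dx = 2x^3y^3 - 2x^3y^2 + h(y).
Differentiate w.r.t. y and set equal to N: the x-dependent terms already match, leaving h'(y) = -6y. Integrate: h(y) = -3y^2.
So F(x,y) = -3y^2 + 2x^3y^3 - 2x^3y^2.
General solution: -3y^2 + 2x^3y^3 - 2x^3y^2 = C.


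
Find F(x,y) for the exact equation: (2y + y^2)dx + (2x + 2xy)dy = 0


Check exactness: ∂M/∂y = 2 + 2y and ∂N/∂x = 2 + 2y; equal, so the equation is exact.
Integrate M with respect to x (treating y as constant): ∫M dx = 2xy + xy^2 + h(y).
Differentiate w.r.t. y and set equal to N: all terms match, so h'(y) = 0 and h is a constant absorbed into C.
General solution: 2xy + xy^2 = C.


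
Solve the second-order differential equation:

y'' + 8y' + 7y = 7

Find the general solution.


Characteristic roots of r² + 8r + 7 = 0 are -7, -1.
y_h = C₁e^(-7x) + C₂e^(-x).
Constant forcing; try y_p = A. Then 7A = 7 ⇒ A = 1.
General solution: y = C₁e^(-7x) + C₂e^(-x) + 1.


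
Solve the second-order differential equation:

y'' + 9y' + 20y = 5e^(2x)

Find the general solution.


Characteristic roots of r² + 9r + 20 = 0 are -5, -4.
y_h = C₁e^(-5x) + C₂e^(-4x).
Forcing exponent 2 is not a characteristic root; try y_p = Ae^(2x).
Substitute: A·(4 + (9)·2 + (20)) = A·42 = 5, so A = 5/42.
General solution: y = C₁e^(-5x) + C₂e^(-4x) + (5/42)e^(2x).


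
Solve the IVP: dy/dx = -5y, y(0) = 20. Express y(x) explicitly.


General solution of y' = -5y is y = Ce^(-5x).
Apply y(0) = 20: C = 20.
Particular solution: y = 20e^(-5x).


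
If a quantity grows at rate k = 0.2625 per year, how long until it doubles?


Exponential growth: P(t) = P₀ e^(0.2625t). Set P(t)/P₀ = 2: e^(0.2625t) = 2.
Solve: t = ln(2)/0.2625 ≈ 2.64 years.


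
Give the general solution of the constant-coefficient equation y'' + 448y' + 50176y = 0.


Characteristic equation: r² + 448r + 50176 = 0, i.e. (r + 224)² = 0.
Repeated root r = -224; include an x factor for the second linearly independent solution.
General solution: y = (C₁ + C₂x)e^(-224x).


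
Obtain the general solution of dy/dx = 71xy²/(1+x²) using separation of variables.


Separate: dy/y² = 71x/(1+x²) dx.
Integrate LHS: ∫ dy/y² = -1/y.
Integrate RHS via u = 1+x²: (71/2)ln(1+x²) + C.
Result: -1/y = (71/2)ln(1+x²) + C.


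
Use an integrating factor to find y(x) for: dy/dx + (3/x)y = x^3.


P(x) = 3/x ⇒ μ = x^3.
(x^3 y)' = x^6 ⇒ x^3 y = x^7/(7) + C.
Solve for y: y = (1/7)x^4 + C/x^3.


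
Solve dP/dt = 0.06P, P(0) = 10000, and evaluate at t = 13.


The ODE dP/dt = 0.06P has solution P(t) = P(0)e^(0.06t).
Substitute P(0) = 10000 and t = 13: P(13) = 10000 e^(0.78) ≈ 21815.


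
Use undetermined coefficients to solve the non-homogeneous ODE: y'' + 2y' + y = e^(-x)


Characteristic polynomial (r + 1)² = 0; repeated root r = -1.
y_h = (C₁ + C₂x)e^(-x). Forcing matches the repeated root (resonance), so try y_p = Ax² e^(-x).
Substitute and solve for A: 2A = 1, so A = 1/2.
General solution: y = (C₁ + C₂x + (1/2)x²)e^(-x).


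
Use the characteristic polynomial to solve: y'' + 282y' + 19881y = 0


Characteristic equation: r² + 282r + 19881 = 0, i.e. (r + 141)² = 0.
Repeated root r = -141; include an x factor for the second linearly independent solution.
General solution: y = (C₁ + C₂x)e^(-141x).


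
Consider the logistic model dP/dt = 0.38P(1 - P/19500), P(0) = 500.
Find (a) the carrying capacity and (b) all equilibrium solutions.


Logistic ODE dP/dt = 0.38P(1 - P/19500) has equilibria where dP/dt = 0, i.e. P = 0 or P = 19500.
The coefficient (1 - P/K) = 0 when P = K, identifying K = 19500 as the carrying capacity.
(a) K = 19500; (b) equilibria P = 0 and P = 19500.


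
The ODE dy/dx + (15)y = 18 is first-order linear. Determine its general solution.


P(x) = 15, Q(x) = 18; integrating factor μ = e^(15x).
(μ y)' = 18e^(15x) ⇒ μ y = (6/5)e^(15x) + C.
Divide by μ: y = 6/5 + Ce^(-15x).


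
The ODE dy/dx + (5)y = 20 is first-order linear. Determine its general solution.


P(x) = 5, Q(x) = 20; integrating factor μ = e^(5x).
(μ y)' = 20e^(5x) ⇒ μ y = 4e^(5x) + C.
Divide by μ: y = 4 + Ce^(-5x).


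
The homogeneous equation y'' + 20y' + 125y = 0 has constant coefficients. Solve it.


Characteristic equation: r² + 20r + 125 = 0.
Discriminant is negative; roots r = -10 ± 5i (complex conjugate pair).
General solution uses e^(α x)(C₁ cos(β x) + C₂ sin(β x)): y = e^(-10x)(C₁cos(5x) + C₂sin(5x)).


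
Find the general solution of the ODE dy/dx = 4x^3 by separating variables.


Integrate both sides with respect to x: y = ∫ 4x^3 dx = x^4 + C.


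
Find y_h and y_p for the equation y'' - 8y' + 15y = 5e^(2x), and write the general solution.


Characteristic roots of r² - 8r + 15 = 0 are 3, 5.
y_h = C₁e^(3x) + C₂e^(5x).
Forcing exponent 2 is not a characteristic root; try y_p = Ae^(2x).
Substitute: A·(4 + (-8)·2 + (15)) = A·3 = 5, so A = 5/3.
General solution: y = C₁e^(3x) + C₂e^(5x) + (5/3)e^(2x).


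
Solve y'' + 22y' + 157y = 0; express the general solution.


Characteristic equation: r² + 22r + 157 = 0.
Discriminant is negative; roots r = -11 ± 6i (complex conjugate pair).
General solution uses e^(α x)(C₁ cos(β x) + C₂ sin(β x)): y = e^(-11x)(C₁cos(6x) + C₂sin(6x)).


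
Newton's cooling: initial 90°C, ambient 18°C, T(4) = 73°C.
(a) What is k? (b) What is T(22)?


Newton's law: T(t) = T_a + (T₀ - T_a)e^(-kt).
(a) Use T(4) = 73: (73 - 18)/(90 - 18) = e^(-k·4), so k = -ln(0.764)/4 ≈ 0.0673.
(b) Apply k to t = 22: T(22) = 18 + (72)e^(-1.481) ≈ 34.4°C.


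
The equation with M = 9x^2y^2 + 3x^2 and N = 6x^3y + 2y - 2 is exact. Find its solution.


Check exactness: ∂M/∂y = 18x^2y and ∂N/∂x = 18x^2y; equal, so the equation is exact.
Integrate M with respect to x (treating y as constant): ∫M dx = 3x^3y^2 + x^3 + h(y).
Differentiate w.r.t. y and set equal to N: the x-dependent terms already match, leaving h'(y) = 2y - 2. Integrate: h(y) = y^2 - 2y.
So F(x,y) = 3x^3y^2 + y^2 - 2y + x^3.
General solution: 3x^3y^2 + y^2 - 2y + x^3 = C.


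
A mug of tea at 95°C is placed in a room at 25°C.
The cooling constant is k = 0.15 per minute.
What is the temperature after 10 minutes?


Newton's law: dT/dt = -k(T - T_a) has solution T(t) = T_a + (T₀ - T_a)e^(-kt).
Plug in T_a = 25, T₀ = 95, k = 0.15, t = 10: T(10) = 25 + (70)e^(-1.50) ≈ 40.6°C.


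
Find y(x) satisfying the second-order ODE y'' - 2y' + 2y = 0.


Characteristic equation: r² - 2r + 2 = 0.
Discriminant is negative; roots r = 1 ± 1i (complex conjugate pair).
General solution uses e^(α x)(C₁ cos(β x) + C₂ sin(β x)): y = e^(x)(C₁cos(x) + C₂sin(x)).


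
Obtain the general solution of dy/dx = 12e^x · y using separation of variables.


Separate variables: dy/y = 12e^x dx.
Integrate: ln|y| = 12e^x + C₀.
Exponentiate: y = Ce^(12e^x).


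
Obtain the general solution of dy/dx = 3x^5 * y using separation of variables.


Separate variables: dy/y = 3x^5 dx.
Integrate: ln|y| = (1/2)x^6 + C₀.
Exponentiate: y = Ce^((1/2)x^6).


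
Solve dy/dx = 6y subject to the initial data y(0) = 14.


General solution of y' = 6y is y = Ce^(6x).
Apply y(0) = 14: C = 14.
Particular solution: y = 14e^(6x).


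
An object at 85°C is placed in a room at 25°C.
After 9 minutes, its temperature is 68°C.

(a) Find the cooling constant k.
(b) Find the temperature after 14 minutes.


Newton's law: T(t) = T_a + (T₀ - T_a)e^(-kt).
(a) Use T(9) = 68: (68 - 25)/(85 - 25) = e^(-k·9), so k = -ln(0.717)/9 ≈ 0.0370.
(b) Apply k to t = 14: T(14) = 25 + (60)e^(-0.518) ≈ 60.7°C.


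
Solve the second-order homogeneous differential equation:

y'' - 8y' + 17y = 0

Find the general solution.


Characteristic equation: r² - 8r + 17 = 0.
Discriminant is negative; roots r = 4 ± 1i (complex conjugate pair).
General solution uses e^(α x)(C₁ cos(β x) + C₂ sin(β x)): y = e^(4x)(C₁cos(x) + C₂sin(x)).


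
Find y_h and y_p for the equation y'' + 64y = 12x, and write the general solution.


Homogeneous: r² + 64 = 0 ⇒ r = ±8i, y_h = C₁cos(8x) + C₂sin(8x).
Polynomial forcing; try y_p = Ax + B. Then y_p'' + 64 y_p = 64(Ax + B) = 12x, so B = 0 and A = 3/16.
General solution: y = C₁cos(8x) + C₂sin(8x) + (3/16)x.


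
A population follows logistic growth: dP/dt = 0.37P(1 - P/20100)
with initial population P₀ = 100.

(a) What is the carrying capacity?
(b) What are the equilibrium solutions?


Logistic ODE dP/dt = 0.37P(1 - P/20100) has equilibria where dP/dt = 0, i.e. P = 0 or P = 20100.
The coefficient (1 - P/K) = 0 when P = K, identifying K = 20100 as the carrying capacity.
(a) K = 20100; (b) equilibria P = 0 and P = 20100.


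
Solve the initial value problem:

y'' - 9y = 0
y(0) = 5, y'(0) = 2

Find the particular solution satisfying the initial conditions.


Characteristic roots of r² - 9 = 0 are -3, 3.
General solution y = c₁ e^(-3x) + c₂ e^(3x).
Apply y(0) = 5: c₁ + c₂ = 5. Apply y'(0) = 2: -3 c₁ + 3 c₂ = 2.
Solve: c₁ = 13/6, c₂ = 17/6.
Particular solution: y = (13/6)e^(-3x) + (17/6)e^(3x).


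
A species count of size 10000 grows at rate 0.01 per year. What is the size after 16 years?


The ODE dP/dt = 0.01P has solution P(t) = P(0)e^(0.01t).
Substitute P(0) = 10000 and t = 16: P(16) = 10000 e^(0.16) ≈ 11735.


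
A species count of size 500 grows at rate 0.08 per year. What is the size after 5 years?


The ODE dP/dt = 0.08P has solution P(t) = P(0)e^(0.08t).
Substitute P(0) = 500 and t = 5: P(5) = 500 e^(0.40) ≈ 746.


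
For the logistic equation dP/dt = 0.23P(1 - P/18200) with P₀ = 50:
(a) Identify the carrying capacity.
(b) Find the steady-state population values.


Logistic ODE dP/dt = 0.23P(1 - P/18200) has equilibria where dP/dt = 0, i.e. P = 0 or P = 18200.
The coefficient (1 - P/K) = 0 when P = K, identifying K = 18200 as the carrying capacity.
(a) K = 18200; (b) equilibria P = 0 and P = 18200.


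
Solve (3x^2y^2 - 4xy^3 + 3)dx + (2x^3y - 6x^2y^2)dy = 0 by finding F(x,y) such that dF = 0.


Check exactness: ∂M/∂y = 6x^2y - 12xy^2 and ∂N/∂x = 6x^2y - 12xy^2; equal, so the equation is exact.
Integrate M with respect to x (treating y as constant): ∫M dx = x^3y^2 - 2x^2y^3 + 3x + h(y).
Differentiate w.r.t. y and set equal to N: all terms match, so h'(y) = 0 and h is a constant absorbed into C.
General solution: x^3y^2 - 2x^2y^3 + 3x = C.


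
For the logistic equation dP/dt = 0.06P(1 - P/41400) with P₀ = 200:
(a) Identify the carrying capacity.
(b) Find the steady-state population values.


Logistic ODE dP/dt = 0.06P(1 - P/41400) has equilibria where dP/dt = 0, i.e. P = 0 or P = 41400.
The coefficient (1 - P/K) = 0 when P = K, identifying K = 41400 as the carrying capacity.
(a) K = 41400; (b) equilibria P = 0 and P = 41400.


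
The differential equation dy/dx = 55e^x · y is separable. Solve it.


Separate variables: dy/y = 55e^x dx.
Integrate: ln|y| = 55e^x + C₀.
Exponentiate: y = Ce^(55e^x).


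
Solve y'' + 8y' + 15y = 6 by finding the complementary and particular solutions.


Characteristic roots of r² + 8r + 15 = 0 are -5, -3.
y_h = C₁e^(-5x) + C₂e^(-3x).
Constant forcing; try y_p = A. Then 15A = 6 ⇒ A = 2/5.
General solution: y = C₁e^(-5x) + C₂e^(-3x) + 2/5.


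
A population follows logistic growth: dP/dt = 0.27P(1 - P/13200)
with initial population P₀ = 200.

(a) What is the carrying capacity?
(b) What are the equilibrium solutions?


Logistic ODE dP/dt = 0.27P(1 - P/13200) has equilibria where dP/dt = 0, i.e. P = 0 or P = 13200.
The coefficient (1 - P/K) = 0 when P = K, identifying K = 13200 as the carrying capacity.
(a) K = 13200; (b) equilibria P = 0 and P = 13200.


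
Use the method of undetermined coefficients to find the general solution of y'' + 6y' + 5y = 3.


Characteristic roots of r² + 6r + 5 = 0 are -5, -1.
y_h = C₁e^(-5x) + C₂e^(-x).
Constant forcing; try y_p = A. Then 5A = 3 ⇒ A = 3/5.
General solution: y = C₁e^(-5x) + C₂e^(-x) + 3/5.


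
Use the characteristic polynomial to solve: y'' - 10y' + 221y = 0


Characteristic equation: r² - 10r + 221 = 0.
Discriminant is negative; roots r = 5 ± 14i (complex conjugate pair).
General solution uses e^(α x)(C₁ cos(β x) + C₂ sin(β x)): y = e^(5x)(C₁cos(14x) + C₂sin(14x)).


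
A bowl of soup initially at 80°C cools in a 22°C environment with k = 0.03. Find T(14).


Newton's law: dT/dt = -k(T - T_a) has solution T(t) = T_a + (T₀ - T_a)e^(-kt).
Plug in T_a = 22, T₀ = 80, k = 0.03, t = 14: T(14) = 22 + (58)e^(-0.42) ≈ 60.1°C.


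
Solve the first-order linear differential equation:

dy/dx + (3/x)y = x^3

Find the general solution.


P(x) = 3/x ⇒ μ = x^3.
(x^3 y)' = x^6 ⇒ x^3 y = x^7/(7) + C.
Solve for y: y = (1/7)x^4 + C/x^3.


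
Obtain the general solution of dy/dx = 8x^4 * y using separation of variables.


Separate variables: dy/y = 8x^4 dx.
Integrate: ln|y| = (8/5)x^5 + C₀.
Exponentiate: y = Ce^((8/5)x^5).


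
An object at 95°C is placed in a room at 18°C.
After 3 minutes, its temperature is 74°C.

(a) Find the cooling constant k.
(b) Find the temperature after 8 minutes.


Newton's law: T(t) = T_a + (T₀ - T_a)e^(-kt).
(a) Use T(3) = 74: (74 - 18)/(95 - 18) = e^(-k·3), so k = -ln(0.727)/3 ≈ 0.1062.
(b) Apply k to t = 8: T(8) = 18 + (77)e^(-0.849) ≈ 50.9°C.


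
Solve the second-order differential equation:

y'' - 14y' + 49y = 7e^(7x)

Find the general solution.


Characteristic polynomial (r - 7)² = 0; repeated root r = 7.
y_h = (C₁ + C₂x)e^(7x). Forcing matches the repeated root (resonance), so try y_p = Ax² e^(7x).
Substitute and solve for A: 2A = 7, so A = 7/2.
General solution: y = (C₁ + C₂x + (7/2)x²)e^(7x).


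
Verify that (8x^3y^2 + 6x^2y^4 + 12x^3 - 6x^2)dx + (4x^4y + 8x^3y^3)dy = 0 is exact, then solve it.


Check exactness: ∂M/∂y = 16x^3y + 24x^2y^3 and ∂N/∂x = 16x^3y + 24x^2y^3; equal, so the equation is exact.
Integrate M with respect to x (treating y as constant): ∫M dx = 2x^4y^2 + 2x^3y^4 + 3x^4 - 2x^3 + h(y).
Differentiate w.r.t. y and set equal to N: all terms match, so h'(y) = 0 and h is a constant absorbed into C.
General solution: 2x^4y^2 + 2x^3y^4 + 3x^4 - 2x^3 = C.


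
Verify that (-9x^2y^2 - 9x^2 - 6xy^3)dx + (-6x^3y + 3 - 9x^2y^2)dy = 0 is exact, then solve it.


Check exactness: ∂M/∂y = -18x^2y - 18xy^2 and ∂N/∂x = -18x^2y - 18xy^2; equal, so the equation is exact.
Integrate M with respect to x (treating y as constant): ∫M dx = -3x^3y^2 - 3x^3 - 3x^2y^3 + h(y).
Differentiate w.r.t. y and set equal to N: the x-dependent terms already match, leaving h'(y) = 3. Integrate: h(y) = 3y.
So F(x,y) = -3x^3y^2 - 3x^3 + 3y - 3x^2y^3.
General solution: -3x^3y^2 - 3x^3 + 3y - 3x^2y^3 = C.


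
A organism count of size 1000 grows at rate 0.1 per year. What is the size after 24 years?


The ODE dP/dt = 0.1P has solution P(t) = P(0)e^(0.1t).
Substitute P(0) = 1000 and t = 24: P(24) = 1000 e^(2.40) ≈ 11023.


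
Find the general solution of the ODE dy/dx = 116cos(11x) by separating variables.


g(y) = 1, so integrate directly: y = ∫ 116cos(11x) dx = (116/11)sin(11x) + C.


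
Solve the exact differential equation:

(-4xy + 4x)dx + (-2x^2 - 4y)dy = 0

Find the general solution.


Check exactness: ∂M/∂y = -4x and ∂N/∂x = -4x; equal, so the equation is exact.
Integrate M with respect to x (treating y as constant): ∫M dx = -2x^2y + 2x^2 + h(y).
Differentiate w.r.t. y and set equal to N: the x-dependent terms already match, leaving h'(y) = -4y. Integrate: h(y) = -2y^2.
So F(x,y) = -2x^2y + 2x^2 - 2y^2.
General solution: -2x^2y + 2x^2 - 2y^2 = C.


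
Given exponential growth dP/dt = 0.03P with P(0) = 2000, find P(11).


The ODE dP/dt = 0.03P has solution P(t) = P(0)e^(0.03t).
Substitute P(0) = 2000 and t = 11: P(11) = 2000 e^(0.33) ≈ 2782.


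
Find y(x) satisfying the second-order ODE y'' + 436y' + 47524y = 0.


Characteristic equation: r² + 436r + 47524 = 0, i.e. (r + 218)² = 0.
Repeated root r = -218; include an x factor for the second linearly independent solution.
General solution: y = (C₁ + C₂x)e^(-218x).


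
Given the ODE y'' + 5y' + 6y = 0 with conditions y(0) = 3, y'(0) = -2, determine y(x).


Characteristic roots of r² + 5r + 6 = 0 are -3, -2.
General solution y = c₁ e^(-3x) + c₂ e^(-2x).
Apply y(0) = 3: c₁ + c₂ = 3. Apply y'(0) = -2: -3 c₁ - 2 c₂ = -2.
Solve: c₁ = -4, c₂ = 7.
Particular solution: y = -4e^(-3x) + 7e^(-2x).


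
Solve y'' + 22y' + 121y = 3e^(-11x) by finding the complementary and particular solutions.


Characteristic polynomial (r + 11)² = 0; repeated root r = -11.
y_h = (C₁ + C₂x)e^(-11x). Forcing matches the repeated root (resonance), so try y_p = Ax² e^(-11x).
Substitute and solve for A: 2A = 3, so A = 3/2.
General solution: y = (C₁ + C₂x + (3/2)x²)e^(-11x).


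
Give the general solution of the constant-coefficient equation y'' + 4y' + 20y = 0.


Characteristic equation: r² + 4r + 20 = 0.
Discriminant is negative; roots r = -2 ± 4i (complex conjugate pair).
General solution uses e^(α x)(C₁ cos(β x) + C₂ sin(β x)): y = e^(-2x)(C₁cos(4x) + C₂sin(4x)).


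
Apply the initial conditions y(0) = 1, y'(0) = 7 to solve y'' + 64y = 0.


Characteristic roots of r² + 64 = 0 are ±8i, so y = C₁cos(8x) + C₂sin(8x).
Apply y(0) = 1: C₁ = 1. Differentiate and apply y'(0) = 7: 8·C₂ = 7, so C₂ = 7/8.
Particular solution: y = cos(8x) + (7/8)sin(8x).


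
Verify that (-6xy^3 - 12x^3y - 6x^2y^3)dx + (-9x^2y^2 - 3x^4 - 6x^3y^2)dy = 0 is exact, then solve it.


Check exactness: ∂M/∂y = -18xy^2 - 12x^3 - 18x^2y^2 and ∂N/∂x = -18xy^2 - 12x^3 - 18x^2y^2; equal, so the equation is exact.
Integrate M with respect to x (treating y as constant): ∫M dx = -3x^2y^3 - 3x^4y - 2x^3y^3 + h(y).
Differentiate w.r.t. y and set equal to N: all terms match, so h'(y) = 0 and h is a constant absorbed into C.
General solution: -3x^2y^3 - 3x^4y - 2x^3y^3 = C.


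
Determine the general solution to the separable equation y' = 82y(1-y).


Separate: dy/[y(1-y)] = 82 dx.
Partial fractions: 1/[y(1-y)] = 1/y + 1/(1-y).
Integrate: ln|y/(1-y)| = 82x + C₀.
Solve for y: y = 1/(1 + Ce^(-82x)).


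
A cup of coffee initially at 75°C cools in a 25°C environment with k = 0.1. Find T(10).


Newton's law: dT/dt = -k(T - T_a) has solution T(t) = T_a + (T₀ - T_a)e^(-kt).
Plug in T_a = 25, T₀ = 75, k = 0.1, t = 10: T(10) = 25 + (50)e^(-1.00) ≈ 43.4°C.


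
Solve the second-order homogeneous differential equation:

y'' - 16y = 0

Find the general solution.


Characteristic equation: r² - 16 = 0.
Factor: (r - 4)(r + 4) = 0 ⇒ r = 4, -4 (distinct real).
General solution: y = C₁e^(4x) + C₂e^(-4x).


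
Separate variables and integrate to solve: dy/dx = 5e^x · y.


Separate variables: dy/y = 5e^x dx.
Integrate: ln|y| = 5e^x + C₀.
Exponentiate: y = Ce^(5e^x).


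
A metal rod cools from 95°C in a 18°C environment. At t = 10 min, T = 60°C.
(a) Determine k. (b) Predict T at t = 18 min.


Newton's law: T(t) = T_a + (T₀ - T_a)e^(-kt).
(a) Use T(10) = 60: (60 - 18)/(95 - 18) = e^(-k·10), so k = -ln(0.545)/10 ≈ 0.0606.
(b) Apply k to t = 18: T(18) = 18 + (77)e^(-1.091) ≈ 43.9°C.


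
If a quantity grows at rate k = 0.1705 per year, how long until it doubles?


Exponential growth: P(t) = P₀ e^(0.1705t). Set P(t)/P₀ = 2: e^(0.1705t) = 2.
Solve: t = ln(2)/0.1705 ≈ 4.07 years.


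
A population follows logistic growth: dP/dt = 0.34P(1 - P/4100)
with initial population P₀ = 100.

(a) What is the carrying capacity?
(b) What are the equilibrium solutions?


Logistic ODE dP/dt = 0.34P(1 - P/4100) has equilibria where dP/dt = 0, i.e. P = 0 or P = 4100.
The coefficient (1 - P/K) = 0 when P = K, identifying K = 4100 as the carrying capacity.
(a) K = 4100; (b) equilibria P = 0 and P = 4100.


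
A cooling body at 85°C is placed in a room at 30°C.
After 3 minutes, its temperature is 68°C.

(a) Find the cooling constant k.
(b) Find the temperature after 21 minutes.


Newton's law: T(t) = T_a + (T₀ - T_a)e^(-kt).
(a) Use T(3) = 68: (68 - 30)/(85 - 30) = e^(-k·3), so k = -ln(0.691)/3 ≈ 0.1232.
(b) Apply k to t = 21: T(21) = 30 + (55)e^(-2.588) ≈ 34.1°C.


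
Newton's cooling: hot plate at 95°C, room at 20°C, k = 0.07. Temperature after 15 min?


Newton's law: dT/dt = -k(T - T_a) has solution T(t) = T_a + (T₀ - T_a)e^(-kt).
Plug in T_a = 20, T₀ = 95, k = 0.07, t = 15: T(15) = 20 + (75)e^(-1.05) ≈ 46.2°C.


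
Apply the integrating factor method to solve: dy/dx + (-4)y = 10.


P(x) = -4 ⇒ μ = e^(-4x).
(μ y)' = 10e^(-4x) ⇒ μ y = -(5/2)e^(-4x) + C.
Divide by μ: y = -5/2 + Ce^(4x).


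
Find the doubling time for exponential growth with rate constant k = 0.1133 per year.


Exponential growth: P(t) = P₀ e^(0.1133t). Set P(t)/P₀ = 2: e^(0.1133t) = 2.
Solve: t = ln(2)/0.1133 ≈ 6.12 years.


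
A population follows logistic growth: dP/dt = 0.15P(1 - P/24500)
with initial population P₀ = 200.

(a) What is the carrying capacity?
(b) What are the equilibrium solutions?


Logistic ODE dP/dt = 0.15P(1 - P/24500) has equilibria where dP/dt = 0, i.e. P = 0 or P = 24500.
The coefficient (1 - P/K) = 0 when P = K, identifying K = 24500 as the carrying capacity.
(a) K = 24500; (b) equilibria P = 0 and P = 24500.


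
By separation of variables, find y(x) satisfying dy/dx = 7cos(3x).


g(y) = 1, so integrate directly: y = ∫ 7cos(3x) dx = (7/3)sin(3x) + C.


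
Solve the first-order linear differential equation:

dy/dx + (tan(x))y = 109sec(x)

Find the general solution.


P(x) = tan(x) ⇒ μ = e^(∫tan(x)dx) = sec(x).
(sec(x) y)' = 109sec²(x) ⇒ sec(x) y = 109tan(x) + C.
Multiply by cos(x): y = 109sin(x) + C·cos(x).


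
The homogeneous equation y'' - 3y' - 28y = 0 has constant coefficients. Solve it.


Characteristic equation: r² - 3r - 28 = 0.
Factor: (r + 4)(r - 7) = 0 ⇒ r = -4, 7 (distinct real).
General solution: y = C₁e^(-4x) + C₂e^(7x).


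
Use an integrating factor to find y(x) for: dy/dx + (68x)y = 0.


P(x) = 68x ⇒ μ = e^(34x²).
Q(x) = 0 so μ y is constant: y = Ce^(-34x²).


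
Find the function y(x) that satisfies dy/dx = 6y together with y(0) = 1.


General solution of y' = 6y is y = Ce^(6x).
Apply y(0) = 1: C = 1.
Particular solution: y = e^(6x).


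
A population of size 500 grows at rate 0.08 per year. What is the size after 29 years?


The ODE dP/dt = 0.08P has solution P(t) = P(0)e^(0.08t).
Substitute P(0) = 500 and t = 29: P(29) = 500 e^(2.32) ≈ 5088.


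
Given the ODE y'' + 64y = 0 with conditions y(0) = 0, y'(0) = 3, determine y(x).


Characteristic roots of r² + 64 = 0 are ±8i, so y = C₁cos(8x) + C₂sin(8x).
Apply y(0) = 0: C₁ = 0. Differentiate and apply y'(0) = 3: 8·C₂ = 3, so C₂ = 3/8.
Particular solution: y = (3/8)sin(8x).


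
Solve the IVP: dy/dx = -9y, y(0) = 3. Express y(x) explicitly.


General solution of y' = -9y is y = Ce^(-9x).
Apply y(0) = 3: C = 3.
Particular solution: y = 3e^(-9x).


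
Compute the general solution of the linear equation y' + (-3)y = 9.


P(x) = -3 ⇒ μ = e^(-3x).
(μ y)' = 9e^(-3x) ⇒ μ y = -3e^(-3x) + C.
Divide by μ: y = -3 + Ce^(3x).


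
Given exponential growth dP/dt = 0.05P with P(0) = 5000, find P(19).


The ODE dP/dt = 0.05P has solution P(t) = P(0)e^(0.05t).
Substitute P(0) = 5000 and t = 19: P(19) = 5000 e^(0.95) ≈ 12929.


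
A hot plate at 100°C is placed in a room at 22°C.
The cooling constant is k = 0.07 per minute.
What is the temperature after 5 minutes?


Newton's law: dT/dt = -k(T - T_a) has solution T(t) = T_a + (T₀ - T_a)e^(-kt).
Plug in T_a = 22, T₀ = 100, k = 0.07, t = 5: T(5) = 22 + (78)e^(-0.35) ≈ 77.0°C.


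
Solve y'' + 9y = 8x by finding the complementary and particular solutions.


Homogeneous: r² + 9 = 0 ⇒ r = ±3i, y_h = C₁cos(3x) + C₂sin(3x).
Polynomial forcing; try y_p = Ax + B. Then y_p'' + 9 y_p = 9(Ax + B) = 8x, so B = 0 and A = 8/9.
General solution: y = C₁cos(3x) + C₂sin(3x) + (8/9)x.


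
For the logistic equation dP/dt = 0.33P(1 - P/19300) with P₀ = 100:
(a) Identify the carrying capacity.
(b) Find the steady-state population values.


Logistic ODE dP/dt = 0.33P(1 - P/19300) has equilibria where dP/dt = 0, i.e. P = 0 or P = 19300.
The coefficient (1 - P/K) = 0 when P = K, identifying K = 19300 as the carrying capacity.
(a) K = 19300; (b) equilibria P = 0 and P = 19300.


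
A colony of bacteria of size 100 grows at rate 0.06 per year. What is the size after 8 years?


The ODE dP/dt = 0.06P has solution P(t) = P(0)e^(0.06t).
Substitute P(0) = 100 and t = 8: P(8) = 100 e^(0.48) ≈ 162.


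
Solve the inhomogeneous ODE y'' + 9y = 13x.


Homogeneous: r² + 9 = 0 ⇒ r = ±3i, y_h = C₁cos(3x) + C₂sin(3x).
Polynomial forcing; try y_p = Ax + B. Then y_p'' + 9 y_p = 9(Ax + B) = 13x, so B = 0 and A = 13/9.
General solution: y = C₁cos(3x) + C₂sin(3x) + (13/9)x.


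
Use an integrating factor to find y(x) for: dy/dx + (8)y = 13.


P(x) = 8, Q(x) = 13; integrating factor μ = e^(8x).
(μ y)' = 13e^(8x) ⇒ μ y = (13/8)e^(8x) + C.
Divide by μ: y = 13/8 + Ce^(-8x).


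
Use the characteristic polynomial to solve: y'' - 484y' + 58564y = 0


Characteristic equation: r² - 484r + 58564 = 0, i.e. (r - 242)² = 0.
Repeated root r = 242; include an x factor for the second linearly independent solution.
General solution: y = (C₁ + C₂x)e^(242x).


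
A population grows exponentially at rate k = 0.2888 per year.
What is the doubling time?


Exponential growth: P(t) = P₀ e^(0.2888t). Set P(t)/P₀ = 2: e^(0.2888t) = 2.
Solve: t = ln(2)/0.2888 ≈ 2.40 years.
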